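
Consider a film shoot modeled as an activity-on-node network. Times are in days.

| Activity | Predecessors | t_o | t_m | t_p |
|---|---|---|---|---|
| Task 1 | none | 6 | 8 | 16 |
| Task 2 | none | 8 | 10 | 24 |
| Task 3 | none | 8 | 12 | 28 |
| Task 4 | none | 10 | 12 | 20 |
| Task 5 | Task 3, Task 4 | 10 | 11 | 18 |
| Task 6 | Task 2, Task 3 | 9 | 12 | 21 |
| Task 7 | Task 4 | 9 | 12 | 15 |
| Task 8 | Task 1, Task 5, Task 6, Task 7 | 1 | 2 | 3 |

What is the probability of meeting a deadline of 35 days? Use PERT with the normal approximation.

0.938

te_Task 1 = (6 + 4·8 + 16)/6 = 54/6 = 9; σ²_Task 1 = ((16−6)/6)² = 2.778
te_Task 2 = (8 + 4·10 + 24)/6 = 72/6 = 12; σ²_Task 2 = ((24−8)/6)² = 7.111
te_Task 3 = (8 + 4·12 + 28)/6 = 84/6 = 14; σ²_Task 3 = ((28−8)/6)² = 11.111
te_Task 4 = (10 + 4·12 + 20)/6 = 78/6 = 13; σ²_Task 4 = ((20−10)/6)² = 2.778
te_Task 5 = (10 + 4·11 + 18)/6 = 72/6 = 12; σ²_Task 5 = ((18−10)/6)² = 1.778
te_Task 6 = (9 + 4·12 + 21)/6 = 78/6 = 13; σ²_Task 6 = ((21−9)/6)² = 4.000
te_Task 7 = (9 + 4·12 + 15)/6 = 72/6 = 12; σ²_Task 7 = ((15−9)/6)² = 1.000
te_Task 8 = (1 + 4·2 + 3)/6 = 12/6 = 2; σ²_Task 8 = ((3−1)/6)² = 0.111

Forward pass:
ES_Task 1 = 0; EF_Task 1 = 9
ES_Task 2 = 0; EF_Task 2 = 12
ES_Task 3 = 0; EF_Task 3 = 14
ES_Task 4 = 0; EF_Task 4 = 13
ES_Task 5 = max(EF_Task 3=14, EF_Task 4=13) = 14; EF_Task 5 = 14+12 = 26
ES_Task 6 = max(EF_Task 2=12, EF_Task 3=14) = 14; EF_Task 6 = 14+13 = 27
ES_Task 7 = 13; EF_Task 7 = 13+12 = 25
ES_Task 8 = max(EF_Task 1=9, EF_Task 5=26, EF_Task 6=27, EF_Task 7=25) = 27; EF_Task 8 = 27+2 = 29
Expected project duration μ = 29 days. Critical path: Task 3 → Task 6 → Task 8.

Variance along critical path = 11.111 + 4.000 + 0.111 = 15.222; σ = √15.222 = 3.902 days.
Z = (35 − 29) / 3.902 = 1.538
P(T ≤ 35) = Φ(1.538) ≈ 0.938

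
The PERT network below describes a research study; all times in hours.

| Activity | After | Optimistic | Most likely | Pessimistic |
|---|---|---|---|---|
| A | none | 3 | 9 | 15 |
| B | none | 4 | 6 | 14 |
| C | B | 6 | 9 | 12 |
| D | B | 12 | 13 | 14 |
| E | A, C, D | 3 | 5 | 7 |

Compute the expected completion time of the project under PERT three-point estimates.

25 hours

te_A = (3 + 4·9 + 15)/6 = 54/6 = 9
te_B = (4 + 4·6 + 14)/6 = 42/6 = 7
te_C = (6 + 4·9 + 12)/6 = 54/6 = 9
te_D = (12 + 4·13 + 14)/6 = 78/6 = 13
te_E = (3 + 4·5 + 7)/6 = 30/6 = 5

Forward pass:
ES_A = 0; EF_A = 9
ES_B = 0; EF_B = 7
ES_C = 7; EF_C = 7+9 = 16
ES_D = 7; EF_D = 7+13 = 20
ES_E = max(EF_A=9, EF_C=16, EF_D=20) = 20; EF_E = 20+5 = 25
Expected project duration μ = 25 hours. Critical path: B → D → E.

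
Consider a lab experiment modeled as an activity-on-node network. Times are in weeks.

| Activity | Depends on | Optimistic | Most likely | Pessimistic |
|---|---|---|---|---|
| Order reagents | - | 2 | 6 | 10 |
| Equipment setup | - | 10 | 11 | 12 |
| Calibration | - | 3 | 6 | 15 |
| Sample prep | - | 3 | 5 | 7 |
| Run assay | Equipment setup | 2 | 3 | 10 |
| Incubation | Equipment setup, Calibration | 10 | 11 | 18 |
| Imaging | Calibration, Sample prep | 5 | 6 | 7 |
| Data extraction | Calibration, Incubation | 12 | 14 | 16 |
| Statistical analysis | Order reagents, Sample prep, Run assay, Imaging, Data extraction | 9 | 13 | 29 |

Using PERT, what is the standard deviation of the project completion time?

3.67 weeks

te_Order reagents = (2 + 4·6 + 10)/6 = 36/6 = 6; σ²_Order reagents = ((10−2)/6)² = 1.778
te_Equipment setup = (10 + 4·11 + 12)/6 = 66/6 = 11; σ²_Equipment setup = ((12−10)/6)² = 0.111
te_Calibration = (3 + 4·6 + 15)/6 = 42/6 = 7; σ²_Calibration = ((15−3)/6)² = 4.000
te_Sample prep = (3 + 4·5 + 7)/6 = 30/6 = 5; σ²_Sample prep = ((7−3)/6)² = 0.444
te_Run assay = (2 + 4·3 + 10)/6 = 24/6 = 4; σ²_Run assay = ((10−2)/6)² = 1.778
te_Incubation = (10 + 4·11 + 18)/6 = 72/6 = 12; σ²_Incubation = ((18−10)/6)² = 1.778
te_Imaging = (5 + 4·6 + 7)/6 = 36/6 = 6; σ²_Imaging = ((7−5)/6)² = 0.111
te_Data extraction = (12 + 4·14 + 16)/6 = 84/6 = 14; σ²_Data extraction = ((16−12)/6)² = 0.444
te_Statistical analysis = (9 + 4·13 + 29)/6 = 90/6 = 15; σ²_Statistical analysis = ((29−9)/6)² = 11.111

Forward pass:
ES_Order reagents = 0; EF_Order reagents = 6
ES_Equipment setup = 0; EF_Equipment setup = 11
ES_Calibration = 0; EF_Calibration = 7
ES_Sample prep = 0; EF_Sample prep = 5
ES_Run assay = 11; EF_Run assay = 11+4 = 15
ES_Incubation = max(EF_Equipment setup=11, EF_Calibration=7) = 11; EF_Incubation = 11+12 = 23
ES_Imaging = max(EF_Calibration=7, EF_Sample prep=5) = 7; EF_Imaging = 7+6 = 13
ES_Data extraction = max(EF_Calibration=7, EF_Incubation=23) = 23; EF_Data extraction = 23+14 = 37
ES_Statistical analysis = max(EF_Order reagents=6, EF_Sample prep=5, EF_Run assay=15, EF_Imaging=13, EF_Data extraction=37) = 37; EF_Statistical analysis = 37+15 = 52
Expected project duration μ = 52 weeks. Critical path: Equipment setup → Incubation → Data extraction → Statistical analysis.

Variance along critical path = 0.111 + 1.778 + 0.444 + 11.111 = 13.444
σ = √13.444 = 3.667 weeks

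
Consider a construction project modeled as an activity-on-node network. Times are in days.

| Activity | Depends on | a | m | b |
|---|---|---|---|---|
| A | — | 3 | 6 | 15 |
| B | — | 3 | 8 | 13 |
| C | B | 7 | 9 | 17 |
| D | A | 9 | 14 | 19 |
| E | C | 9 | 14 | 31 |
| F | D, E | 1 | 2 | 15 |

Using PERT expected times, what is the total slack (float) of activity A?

13 days

te_A = (3 + 4·6 + 15)/6 = 42/6 = 7
te_B = (3 + 4·8 + 13)/6 = 48/6 = 8
te_C = (7 + 4·9 + 17)/6 = 60/6 = 10
te_D = (9 + 4·14 + 19)/6 = 84/6 = 14
te_E = (9 + 4·14 + 31)/6 = 96/6 = 16
te_F = (1 + 4·2 + 15)/6 = 24/6 = 4

Forward pass:
ES_A = 0; EF_A = 7
ES_B = 0; EF_B = 8
ES_C = 8; EF_C = 8+10 = 18
ES_D = 7; EF_D = 7+14 = 21
ES_E = 18; EF_E = 18+16 = 34
ES_F = max(EF_D=21, EF_E=34) = 34; EF_F = 34+4 = 38
Expected project duration μ = 38 days. Critical path: B → C → E → F.

Backward pass:
LF_F = 38; LS_F = 38−4 = 34
LF_E = LS_F = 34; LS_E = 34−16 = 18
LF_D = LS_F = 34; LS_D = 34−14 = 20
LF_C = LS_E = 18; LS_C = 18−10 = 8
LF_B = LS_C = 8; LS_B = 8−8 = 0
LF_A = LS_D = 20; LS_A = 20−7 = 13
Slack_A = LS_A − ES_A = 13 − 0 = 13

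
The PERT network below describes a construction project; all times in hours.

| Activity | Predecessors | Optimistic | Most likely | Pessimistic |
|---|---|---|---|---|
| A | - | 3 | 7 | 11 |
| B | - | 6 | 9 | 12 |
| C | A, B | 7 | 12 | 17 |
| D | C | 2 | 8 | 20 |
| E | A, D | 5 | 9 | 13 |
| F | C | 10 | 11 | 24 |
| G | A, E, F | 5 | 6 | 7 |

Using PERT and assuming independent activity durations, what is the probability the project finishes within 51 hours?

te_A = (3 + 4·7 + 11)/6 = 42/6 = 7; σ²_A = ((11−3)/6)² = 1.778
te_B = (6 + 4·9 + 12)/6 = 54/6 = 9; σ²_B = ((12−6)/6)² = 1.000
te_C = (7 + 4·12 + 17)/6 = 72/6 = 12; σ²_C = ((17−7)/6)² = 2.778
te_D = (2 + 4·8 + 20)/6 = 54/6 = 9; σ²_D = ((20−2)/6)² = 9.000
te_E = (5 + 4·9 + 13)/6 = 54/6 = 9; σ²_E = ((13−5)/6)² = 1.778
te_F = (10 + 4·11 + 24)/6 = 78/6 = 13; σ²_F = ((24−10)/6)² = 5.444
te_G = (5 + 4·6 + 7)/6 = 36/6 = 6; σ²_G = ((7−5)/6)² = 0.111

Forward pass:
ES_A = 0; EF_A = 7
ES_B = 0; EF_B = 9
ES_C = max(EF_A=7, EF_B=9) = 9; EF_C = 9+12 = 21
ES_D = 21; EF_D = 21+9 = 30
ES_E = max(EF_A=7, EF_D=30) = 30; EF_E = 30+9 = 39
ES_F = 21; EF_F = 21+13 = 34
ES_G = max(EF_A=7, EF_E=39, EF_F=34) = 39; EF_G = 39+6 = 45
Expected project duration μ = 45 hours. Critical path: B → C → D → E → G.

Variance along critical path = 1.000 + 2.778 + 9.000 + 1.778 + 0.111 = 14.667; σ = √14.667 = 3.830 hours.
Z = (51 − 45) / 3.830 = 1.567
P(T ≤ 51) = Φ(1.567) ≈ 0.941

0.941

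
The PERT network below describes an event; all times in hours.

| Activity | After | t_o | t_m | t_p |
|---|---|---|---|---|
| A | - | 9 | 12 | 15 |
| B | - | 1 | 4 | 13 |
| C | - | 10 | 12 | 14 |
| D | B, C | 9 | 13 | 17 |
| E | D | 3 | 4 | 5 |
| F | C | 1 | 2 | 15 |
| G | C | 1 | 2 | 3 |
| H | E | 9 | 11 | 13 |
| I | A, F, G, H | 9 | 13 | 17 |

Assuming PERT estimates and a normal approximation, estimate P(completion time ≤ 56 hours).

te_A = (9 + 4·12 + 15)/6 = 72/6 = 12; σ²_A = ((15−9)/6)² = 1.000
te_B = (1 + 4·4 + 13)/6 = 30/6 = 5; σ²_B = ((13−1)/6)² = 4.000
te_C = (10 + 4·12 + 14)/6 = 72/6 = 12; σ²_C = ((14−10)/6)² = 0.444
te_D = (9 + 4·13 + 17)/6 = 78/6 = 13; σ²_D = ((17−9)/6)² = 1.778
te_E = (3 + 4·4 + 5)/6 = 24/6 = 4; σ²_E = ((5−3)/6)² = 0.111
te_F = (1 + 4·2 + 15)/6 = 24/6 = 4; σ²_F = ((15−1)/6)² = 5.444
te_G = (1 + 4·2 + 3)/6 = 12/6 = 2; σ²_G = ((3−1)/6)² = 0.111
te_H = (9 + 4·11 + 13)/6 = 66/6 = 11; σ²_H = ((13−9)/6)² = 0.444
te_I = (9 + 4·13 + 17)/6 = 78/6 = 13; σ²_I = ((17−9)/6)² = 1.778

Forward pass:
ES_A = 0; EF_A = 12
ES_B = 0; EF_B = 5
ES_C = 0; EF_C = 12
ES_D = max(EF_B=5, EF_C=12) = 12; EF_D = 12+13 = 25
ES_E = 25; EF_E = 25+4 = 29
ES_F = 12; EF_F = 12+4 = 16
ES_G = 12; EF_G = 12+2 = 14
ES_H = 29; EF_H = 29+11 = 40
ES_I = max(EF_A=12, EF_F=16, EF_G=14, EF_H=40) = 40; EF_I = 40+13 = 53
Expected project duration μ = 53 hours. Critical path: C → D → E → H → I.

Variance along critical path = 0.444 + 1.778 + 0.111 + 0.444 + 1.778 = 4.556; σ = √4.556 = 2.134 hours.
Z = (56 − 53) / 2.134 = 1.406
P(T ≤ 56) = Φ(1.406) ≈ 0.920

0.920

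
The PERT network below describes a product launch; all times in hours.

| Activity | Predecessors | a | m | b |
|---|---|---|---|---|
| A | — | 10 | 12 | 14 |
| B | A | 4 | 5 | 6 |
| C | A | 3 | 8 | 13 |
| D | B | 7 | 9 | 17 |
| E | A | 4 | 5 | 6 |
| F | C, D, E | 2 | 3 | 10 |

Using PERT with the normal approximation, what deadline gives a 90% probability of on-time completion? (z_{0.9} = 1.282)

te_A = (10 + 4·12 + 14)/6 = 72/6 = 12; σ²_A = ((14−10)/6)² = 0.444
te_B = (4 + 4·5 + 6)/6 = 30/6 = 5; σ²_B = ((6−4)/6)² = 0.111
te_C = (3 + 4·8 + 13)/6 = 48/6 = 8; σ²_C = ((13−3)/6)² = 2.778
te_D = (7 + 4·9 + 17)/6 = 60/6 = 10; σ²_D = ((17−7)/6)² = 2.778
te_E = (4 + 4·5 + 6)/6 = 30/6 = 5; σ²_E = ((6−4)/6)² = 0.111
te_F = (2 + 4·3 + 10)/6 = 24/6 = 4; σ²_F = ((10−2)/6)² = 1.778

Forward pass:
ES_A = 0; EF_A = 12
ES_B = 12; EF_B = 12+5 = 17
ES_C = 12; EF_C = 12+8 = 20
ES_D = 17; EF_D = 17+10 = 27
ES_E = 12; EF_E = 12+5 = 17
ES_F = max(EF_C=20, EF_D=27, EF_E=17) = 27; EF_F = 27+4 = 31
Expected project duration μ = 31 hours. Critical path: A → B → D → F.

Variance along critical path = 0.444 + 0.111 + 2.778 + 1.778 = 5.111; σ = 2.261 hours.
D = μ + z·σ = 31 + 1.282·2.261 = 33.9 hours

33.9 hours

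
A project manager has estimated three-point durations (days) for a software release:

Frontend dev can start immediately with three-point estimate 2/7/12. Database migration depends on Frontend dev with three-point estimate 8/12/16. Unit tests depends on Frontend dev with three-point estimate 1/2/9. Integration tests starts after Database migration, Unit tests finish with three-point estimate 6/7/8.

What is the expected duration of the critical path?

26 days

te_Frontend dev = (2 + 4·7 + 12)/6 = 42/6 = 7
te_Database migration = (8 + 4·12 + 16)/6 = 72/6 = 12
te_Unit tests = (1 + 4·2 + 9)/6 = 18/6 = 3
te_Integration tests = (6 + 4·7 + 8)/6 = 42/6 = 7

Forward pass:
ES_Frontend dev = 0; EF_Frontend dev = 7
ES_Database migration = 7; EF_Database migration = 7+12 = 19
ES_Unit tests = 7; EF_Unit tests = 7+3 = 10
ES_Integration tests = max(EF_Database migration=19, EF_Unit tests=10) = 19; EF_Integration tests = 19+7 = 26
Expected project duration μ = 26 days. Critical path: Frontend dev → Database migration → Integration tests.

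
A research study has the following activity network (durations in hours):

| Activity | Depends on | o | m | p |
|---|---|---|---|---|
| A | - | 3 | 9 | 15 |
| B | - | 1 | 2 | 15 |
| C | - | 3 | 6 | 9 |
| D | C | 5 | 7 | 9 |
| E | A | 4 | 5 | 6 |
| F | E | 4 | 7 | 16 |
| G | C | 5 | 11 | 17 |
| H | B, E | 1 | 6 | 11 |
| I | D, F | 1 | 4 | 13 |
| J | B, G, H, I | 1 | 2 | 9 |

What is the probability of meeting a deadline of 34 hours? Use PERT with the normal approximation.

0.858

te_A = (3 + 4·9 + 15)/6 = 54/6 = 9; σ²_A = ((15−3)/6)² = 4.000
te_B = (1 + 4·2 + 15)/6 = 24/6 = 4; σ²_B = ((15−1)/6)² = 5.444
te_C = (3 + 4·6 + 9)/6 = 36/6 = 6; σ²_C = ((9−3)/6)² = 1.000
te_D = (5 + 4·7 + 9)/6 = 42/6 = 7; σ²_D = ((9−5)/6)² = 0.444
te_E = (4 + 4·5 + 6)/6 = 30/6 = 5; σ²_E = ((6−4)/6)² = 0.111
te_F = (4 + 4·7 + 16)/6 = 48/6 = 8; σ²_F = ((16−4)/6)² = 4.000
te_G = (5 + 4·11 + 17)/6 = 66/6 = 11; σ²_G = ((17−5)/6)² = 4.000
te_H = (1 + 4·6 + 11)/6 = 36/6 = 6; σ²_H = ((11−1)/6)² = 2.778
te_I = (1 + 4·4 + 13)/6 = 30/6 = 5; σ²_I = ((13−1)/6)² = 4.000
te_J = (1 + 4·2 + 9)/6 = 18/6 = 3; σ²_J = ((9−1)/6)² = 1.778

Forward pass:
ES_A = 0; EF_A = 9
ES_B = 0; EF_B = 4
ES_C = 0; EF_C = 6
ES_D = 6; EF_D = 6+7 = 13
ES_E = 9; EF_E = 9+5 = 14
ES_F = 14; EF_F = 14+8 = 22
ES_G = 6; EF_G = 6+11 = 17
ES_H = max(EF_B=4, EF_E=14) = 14; EF_H = 14+6 = 20
ES_I = max(EF_D=13, EF_F=22) = 22; EF_I = 22+5 = 27
ES_J = max(EF_B=4, EF_G=17, EF_H=20, EF_I=27) = 27; EF_J = 27+3 = 30
Expected project duration μ = 30 hours. Critical path: A → E → F → I → J.

Variance along critical path = 4.000 + 0.111 + 4.000 + 4.000 + 1.778 = 13.889; σ = √13.889 = 3.727 hours.
Z = (34 − 30) / 3.727 = 1.073
P(T ≤ 34) = Φ(1.073) ≈ 0.858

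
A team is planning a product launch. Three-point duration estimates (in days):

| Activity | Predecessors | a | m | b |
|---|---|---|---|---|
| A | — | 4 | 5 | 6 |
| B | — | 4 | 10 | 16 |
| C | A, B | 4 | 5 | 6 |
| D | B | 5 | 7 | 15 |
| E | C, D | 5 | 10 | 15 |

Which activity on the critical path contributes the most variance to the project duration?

B

te_A = (4 + 4·5 + 6)/6 = 30/6 = 5; σ²_A = ((6−4)/6)² = 0.111
te_B = (4 + 4·10 + 16)/6 = 60/6 = 10; σ²_B = ((16−4)/6)² = 4.000
te_C = (4 + 4·5 + 6)/6 = 30/6 = 5; σ²_C = ((6−4)/6)² = 0.111
te_D = (5 + 4·7 + 15)/6 = 48/6 = 8; σ²_D = ((15−5)/6)² = 2.778
te_E = (5 + 4·10 + 15)/6 = 60/6 = 10; σ²_E = ((15−5)/6)² = 2.778

Forward pass:
ES_A = 0; EF_A = 5
ES_B = 0; EF_B = 10
ES_C = max(EF_A=5, EF_B=10) = 10; EF_C = 10+5 = 15
ES_D = 10; EF_D = 10+8 = 18
ES_E = max(EF_C=15, EF_D=18) = 18; EF_E = 18+10 = 28
Expected project duration μ = 28 days. Critical path: B → D → E.

Variances on critical path: σ²_B=4.000, σ²_D=2.778, σ²_E=2.778.
Largest is σ²_B = 4.000.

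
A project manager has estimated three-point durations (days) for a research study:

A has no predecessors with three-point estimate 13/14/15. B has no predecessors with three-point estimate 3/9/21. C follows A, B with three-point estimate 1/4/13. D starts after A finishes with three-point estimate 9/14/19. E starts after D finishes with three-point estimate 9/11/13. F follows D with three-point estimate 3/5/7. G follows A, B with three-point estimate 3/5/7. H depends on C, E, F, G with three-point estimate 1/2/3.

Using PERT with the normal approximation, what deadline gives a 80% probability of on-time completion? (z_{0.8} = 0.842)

42.6 days

te_A = (13 + 4·14 + 15)/6 = 84/6 = 14; σ²_A = ((15−13)/6)² = 0.111
te_B = (3 + 4·9 + 21)/6 = 60/6 = 10; σ²_B = ((21−3)/6)² = 9.000
te_C = (1 + 4·4 + 13)/6 = 30/6 = 5; σ²_C = ((13−1)/6)² = 4.000
te_D = (9 + 4·14 + 19)/6 = 84/6 = 14; σ²_D = ((19−9)/6)² = 2.778
te_E = (9 + 4·11 + 13)/6 = 66/6 = 11; σ²_E = ((13−9)/6)² = 0.444
te_F = (3 + 4·5 + 7)/6 = 30/6 = 5; σ²_F = ((7−3)/6)² = 0.444
te_G = (3 + 4·5 + 7)/6 = 30/6 = 5; σ²_G = ((7−3)/6)² = 0.444
te_H = (1 + 4·2 + 3)/6 = 12/6 = 2; σ²_H = ((3−1)/6)² = 0.111

Forward pass:
ES_A = 0; EF_A = 14
ES_B = 0; EF_B = 10
ES_C = max(EF_A=14, EF_B=10) = 14; EF_C = 14+5 = 19
ES_D = 14; EF_D = 14+14 = 28
ES_E = 28; EF_E = 28+11 = 39
ES_F = 28; EF_F = 28+5 = 33
ES_G = max(EF_A=14, EF_B=10) = 14; EF_G = 14+5 = 19
ES_H = max(EF_C=19, EF_E=39, EF_F=33, EF_G=19) = 39; EF_H = 39+2 = 41
Expected project duration μ = 41 days. Critical path: A → D → E → H.

Variance along critical path = 0.111 + 2.778 + 0.444 + 0.111 = 3.444; σ = 1.856 days.
D = μ + z·σ = 41 + 0.842·1.856 = 42.6 days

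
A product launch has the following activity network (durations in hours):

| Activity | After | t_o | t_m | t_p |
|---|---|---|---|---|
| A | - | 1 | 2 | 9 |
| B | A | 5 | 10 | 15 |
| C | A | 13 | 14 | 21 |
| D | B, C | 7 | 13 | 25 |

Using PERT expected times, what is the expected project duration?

32 hours

te_A = (1 + 4·2 + 9)/6 = 18/6 = 3
te_B = (5 + 4·10 + 15)/6 = 60/6 = 10
te_C = (13 + 4·14 + 21)/6 = 90/6 = 15
te_D = (7 + 4·13 + 25)/6 = 84/6 = 14

Forward pass:
ES_A = 0; EF_A = 3
ES_B = 3; EF_B = 3+10 = 13
ES_C = 3; EF_C = 3+15 = 18
ES_D = max(EF_B=13, EF_C=18) = 18; EF_D = 18+14 = 32
Expected project duration μ = 32 hours. Critical path: A → C → D.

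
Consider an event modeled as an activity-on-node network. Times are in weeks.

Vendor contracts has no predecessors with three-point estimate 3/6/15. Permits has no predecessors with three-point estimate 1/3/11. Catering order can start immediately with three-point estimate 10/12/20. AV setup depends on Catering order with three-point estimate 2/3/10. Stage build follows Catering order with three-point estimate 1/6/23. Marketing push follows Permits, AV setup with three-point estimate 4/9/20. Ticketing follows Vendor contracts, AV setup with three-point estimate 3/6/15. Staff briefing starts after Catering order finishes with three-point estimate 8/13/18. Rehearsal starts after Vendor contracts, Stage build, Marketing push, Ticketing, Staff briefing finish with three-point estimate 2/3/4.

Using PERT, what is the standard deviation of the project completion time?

te_Vendor contracts = (3 + 4·6 + 15)/6 = 42/6 = 7; σ²_Vendor contracts = ((15−3)/6)² = 4.000
te_Permits = (1 + 4·3 + 11)/6 = 24/6 = 4; σ²_Permits = ((11−1)/6)² = 2.778
te_Catering order = (10 + 4·12 + 20)/6 = 78/6 = 13; σ²_Catering order = ((20−10)/6)² = 2.778
te_AV setup = (2 + 4·3 + 10)/6 = 24/6 = 4; σ²_AV setup = ((10−2)/6)² = 1.778
te_Stage build = (1 + 4·6 + 23)/6 = 48/6 = 8; σ²_Stage build = ((23−1)/6)² = 13.444
te_Marketing push = (4 + 4·9 + 20)/6 = 60/6 = 10; σ²_Marketing push = ((20−4)/6)² = 7.111
te_Ticketing = (3 + 4·6 + 15)/6 = 42/6 = 7; σ²_Ticketing = ((15−3)/6)² = 4.000
te_Staff briefing = (8 + 4·13 + 18)/6 = 78/6 = 13; σ²_Staff briefing = ((18−8)/6)² = 2.778
te_Rehearsal = (2 + 4·3 + 4)/6 = 18/6 = 3; σ²_Rehearsal = ((4−2)/6)² = 0.111

Forward pass:
ES_Vendor contracts = 0; EF_Vendor contracts = 7
ES_Permits = 0; EF_Permits = 4
ES_Catering order = 0; EF_Catering order = 13
ES_AV setup = 13; EF_AV setup = 13+4 = 17
ES_Stage build = 13; EF_Stage build = 13+8 = 21
ES_Marketing push = max(EF_Permits=4, EF_AV setup=17) = 17; EF_Marketing push = 17+10 = 27
ES_Ticketing = max(EF_Vendor contracts=7, EF_AV setup=17) = 17; EF_Ticketing = 17+7 = 24
ES_Staff briefing = 13; EF_Staff briefing = 13+13 = 26
ES_Rehearsal = max(EF_Vendor contracts=7, EF_Stage build=21, EF_Marketing push=27, EF_Ticketing=24, EF_Staff briefing=26) = 27; EF_Rehearsal = 27+3 = 30
Expected project duration μ = 30 weeks. Critical path: Catering order → AV setup → Marketing push → Rehearsal.

Variance along critical path = 2.778 + 1.778 + 7.111 + 0.111 = 11.778
σ = √11.778 = 3.432 weeks

3.43 weeks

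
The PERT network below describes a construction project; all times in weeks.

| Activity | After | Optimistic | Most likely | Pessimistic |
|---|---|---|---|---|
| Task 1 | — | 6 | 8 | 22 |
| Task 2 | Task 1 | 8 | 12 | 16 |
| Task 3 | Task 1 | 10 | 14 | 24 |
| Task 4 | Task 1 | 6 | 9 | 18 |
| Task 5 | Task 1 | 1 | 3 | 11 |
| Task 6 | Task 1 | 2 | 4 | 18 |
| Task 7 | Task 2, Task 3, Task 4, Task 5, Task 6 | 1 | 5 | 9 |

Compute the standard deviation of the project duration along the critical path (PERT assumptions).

te_Task 1 = (6 + 4·8 + 22)/6 = 60/6 = 10; σ²_Task 1 = ((22−6)/6)² = 7.111
te_Task 2 = (8 + 4·12 + 16)/6 = 72/6 = 12; σ²_Task 2 = ((16−8)/6)² = 1.778
te_Task 3 = (10 + 4·14 + 24)/6 = 90/6 = 15; σ²_Task 3 = ((24−10)/6)² = 5.444
te_Task 4 = (6 + 4·9 + 18)/6 = 60/6 = 10; σ²_Task 4 = ((18−6)/6)² = 4.000
te_Task 5 = (1 + 4·3 + 11)/6 = 24/6 = 4; σ²_Task 5 = ((11−1)/6)² = 2.778
te_Task 6 = (2 + 4·4 + 18)/6 = 36/6 = 6; σ²_Task 6 = ((18−2)/6)² = 7.111
te_Task 7 = (1 + 4·5 + 9)/6 = 30/6 = 5; σ²_Task 7 = ((9−1)/6)² = 1.778

Forward pass:
ES_Task 1 = 0; EF_Task 1 = 10
ES_Task 2 = 10; EF_Task 2 = 10+12 = 22
ES_Task 3 = 10; EF_Task 3 = 10+15 = 25
ES_Task 4 = 10; EF_Task 4 = 10+10 = 20
ES_Task 5 = 10; EF_Task 5 = 10+4 = 14
ES_Task 6 = 10; EF_Task 6 = 10+6 = 16
ES_Task 7 = max(EF_Task 2=22, EF_Task 3=25, EF_Task 4=20, EF_Task 5=14, EF_Task 6=16) = 25; EF_Task 7 = 25+5 = 30
Expected project duration μ = 30 weeks. Critical path: Task 1 → Task 3 → Task 7.

Variance along critical path = 7.111 + 5.444 + 1.778 = 14.333
σ = √14.333 = 3.786 weeks

3.79 weeks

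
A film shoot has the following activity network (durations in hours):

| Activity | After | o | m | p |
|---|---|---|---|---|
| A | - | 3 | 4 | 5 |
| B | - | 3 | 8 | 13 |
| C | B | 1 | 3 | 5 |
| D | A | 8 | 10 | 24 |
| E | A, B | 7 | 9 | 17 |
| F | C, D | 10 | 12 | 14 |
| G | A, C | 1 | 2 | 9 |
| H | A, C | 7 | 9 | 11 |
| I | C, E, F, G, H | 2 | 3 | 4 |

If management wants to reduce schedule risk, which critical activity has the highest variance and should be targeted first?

te_A = (3 + 4·4 + 5)/6 = 24/6 = 4; σ²_A = ((5−3)/6)² = 0.111
te_B = (3 + 4·8 + 13)/6 = 48/6 = 8; σ²_B = ((13−3)/6)² = 2.778
te_C = (1 + 4·3 + 5)/6 = 18/6 = 3; σ²_C = ((5−1)/6)² = 0.444
te_D = (8 + 4·10 + 24)/6 = 72/6 = 12; σ²_D = ((24−8)/6)² = 7.111
te_E = (7 + 4·9 + 17)/6 = 60/6 = 10; σ²_E = ((17−7)/6)² = 2.778
te_F = (10 + 4·12 + 14)/6 = 72/6 = 12; σ²_F = ((14−10)/6)² = 0.444
te_G = (1 + 4·2 + 9)/6 = 18/6 = 3; σ²_G = ((9−1)/6)² = 1.778
te_H = (7 + 4·9 + 11)/6 = 54/6 = 9; σ²_H = ((11−7)/6)² = 0.444
te_I = (2 + 4·3 + 4)/6 = 18/6 = 3; σ²_I = ((4−2)/6)² = 0.111

Forward pass:
ES_A = 0; EF_A = 4
ES_B = 0; EF_B = 8
ES_C = 8; EF_C = 8+3 = 11
ES_D = 4; EF_D = 4+12 = 16
ES_E = max(EF_A=4, EF_B=8) = 8; EF_E = 8+10 = 18
ES_F = max(EF_C=11, EF_D=16) = 16; EF_F = 16+12 = 28
ES_G = max(EF_A=4, EF_C=11) = 11; EF_G = 11+3 = 14
ES_H = max(EF_A=4, EF_C=11) = 11; EF_H = 11+9 = 20
ES_I = max(EF_C=11, EF_E=18, EF_F=28, EF_G=14, EF_H=20) = 28; EF_I = 28+3 = 31
Expected project duration μ = 31 hours. Critical path: A → D → F → I.

Variances on critical path: σ²_A=0.111, σ²_D=7.111, σ²_F=0.444, σ²_I=0.111.
Largest is σ²_D = 7.111.

D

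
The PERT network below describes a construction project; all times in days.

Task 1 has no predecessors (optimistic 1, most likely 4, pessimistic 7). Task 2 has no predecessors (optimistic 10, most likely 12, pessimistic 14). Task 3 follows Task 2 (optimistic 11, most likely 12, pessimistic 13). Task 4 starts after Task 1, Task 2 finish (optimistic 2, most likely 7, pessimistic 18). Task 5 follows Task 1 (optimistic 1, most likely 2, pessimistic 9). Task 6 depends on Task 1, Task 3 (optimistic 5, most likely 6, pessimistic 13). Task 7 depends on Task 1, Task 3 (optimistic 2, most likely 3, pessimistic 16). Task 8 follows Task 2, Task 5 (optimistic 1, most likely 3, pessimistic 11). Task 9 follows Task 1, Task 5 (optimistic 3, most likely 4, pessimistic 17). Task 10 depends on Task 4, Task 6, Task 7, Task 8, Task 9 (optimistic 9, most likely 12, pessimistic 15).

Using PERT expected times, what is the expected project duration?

43 days

te_Task 1 = (1 + 4·4 + 7)/6 = 24/6 = 4
te_Task 2 = (10 + 4·12 + 14)/6 = 72/6 = 12
te_Task 3 = (11 + 4·12 + 13)/6 = 72/6 = 12
te_Task 4 = (2 + 4·7 + 18)/6 = 48/6 = 8
te_Task 5 = (1 + 4·2 + 9)/6 = 18/6 = 3
te_Task 6 = (5 + 4·6 + 13)/6 = 42/6 = 7
te_Task 7 = (2 + 4·3 + 16)/6 = 30/6 = 5
te_Task 8 = (1 + 4·3 + 11)/6 = 24/6 = 4
te_Task 9 = (3 + 4·4 + 17)/6 = 36/6 = 6
te_Task 10 = (9 + 4·12 + 15)/6 = 72/6 = 12

Forward pass:
ES_Task 1 = 0; EF_Task 1 = 4
ES_Task 2 = 0; EF_Task 2 = 12
ES_Task 3 = 12; EF_Task 3 = 12+12 = 24
ES_Task 4 = max(EF_Task 1=4, EF_Task 2=12) = 12; EF_Task 4 = 12+8 = 20
ES_Task 5 = 4; EF_Task 5 = 4+3 = 7
ES_Task 6 = max(EF_Task 1=4, EF_Task 3=24) = 24; EF_Task 6 = 24+7 = 31
ES_Task 7 = max(EF_Task 1=4, EF_Task 3=24) = 24; EF_Task 7 = 24+5 = 29
ES_Task 8 = max(EF_Task 2=12, EF_Task 5=7) = 12; EF_Task 8 = 12+4 = 16
ES_Task 9 = max(EF_Task 1=4, EF_Task 5=7) = 7; EF_Task 9 = 7+6 = 13
ES_Task 10 = max(EF_Task 4=20, EF_Task 6=31, EF_Task 7=29, EF_Task 8=16, EF_Task 9=13) = 31; EF_Task 10 = 31+12 = 43
Expected project duration μ = 43 days. Critical path: Task 2 → Task 3 → Task 6 → Task 10.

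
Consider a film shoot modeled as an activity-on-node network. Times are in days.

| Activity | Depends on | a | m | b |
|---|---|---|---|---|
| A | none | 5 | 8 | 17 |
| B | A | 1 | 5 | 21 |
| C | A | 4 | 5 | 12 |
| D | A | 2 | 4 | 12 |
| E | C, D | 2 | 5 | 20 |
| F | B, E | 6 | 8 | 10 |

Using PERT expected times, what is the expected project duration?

30 days

te_A = (5 + 4·8 + 17)/6 = 54/6 = 9
te_B = (1 + 4·5 + 21)/6 = 42/6 = 7
te_C = (4 + 4·5 + 12)/6 = 36/6 = 6
te_D = (2 + 4·4 + 12)/6 = 30/6 = 5
te_E = (2 + 4·5 + 20)/6 = 42/6 = 7
te_F = (6 + 4·8 + 10)/6 = 48/6 = 8

Forward pass:
ES_A = 0; EF_A = 9
ES_B = 9; EF_B = 9+7 = 16
ES_C = 9; EF_C = 9+6 = 15
ES_D = 9; EF_D = 9+5 = 14
ES_E = max(EF_C=15, EF_D=14) = 15; EF_E = 15+7 = 22
ES_F = max(EF_B=16, EF_E=22) = 22; EF_F = 22+8 = 30
Expected project duration μ = 30 days. Critical path: A → C → E → F.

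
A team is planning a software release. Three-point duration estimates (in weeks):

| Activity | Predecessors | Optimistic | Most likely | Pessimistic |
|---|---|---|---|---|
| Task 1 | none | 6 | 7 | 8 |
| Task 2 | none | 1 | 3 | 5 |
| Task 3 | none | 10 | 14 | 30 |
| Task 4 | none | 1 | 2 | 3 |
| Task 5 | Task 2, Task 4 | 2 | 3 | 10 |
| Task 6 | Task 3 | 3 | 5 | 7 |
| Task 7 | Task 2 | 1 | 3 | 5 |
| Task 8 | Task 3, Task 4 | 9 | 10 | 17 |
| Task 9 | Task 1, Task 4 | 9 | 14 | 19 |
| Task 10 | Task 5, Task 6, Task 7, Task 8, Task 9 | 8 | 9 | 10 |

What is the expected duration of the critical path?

36 weeks

te_Task 1 = (6 + 4·7 + 8)/6 = 42/6 = 7
te_Task 2 = (1 + 4·3 + 5)/6 = 18/6 = 3
te_Task 3 = (10 + 4·14 + 30)/6 = 96/6 = 16
te_Task 4 = (1 + 4·2 + 3)/6 = 12/6 = 2
te_Task 5 = (2 + 4·3 + 10)/6 = 24/6 = 4
te_Task 6 = (3 + 4·5 + 7)/6 = 30/6 = 5
te_Task 7 = (1 + 4·3 + 5)/6 = 18/6 = 3
te_Task 8 = (9 + 4·10 + 17)/6 = 66/6 = 11
te_Task 9 = (9 + 4·14 + 19)/6 = 84/6 = 14
te_Task 10 = (8 + 4·9 + 10)/6 = 54/6 = 9

Forward pass:
ES_Task 1 = 0; EF_Task 1 = 7
ES_Task 2 = 0; EF_Task 2 = 3
ES_Task 3 = 0; EF_Task 3 = 16
ES_Task 4 = 0; EF_Task 4 = 2
ES_Task 5 = max(EF_Task 2=3, EF_Task 4=2) = 3; EF_Task 5 = 3+4 = 7
ES_Task 6 = 16; EF_Task 6 = 16+5 = 21
ES_Task 7 = 3; EF_Task 7 = 3+3 = 6
ES_Task 8 = max(EF_Task 3=16, EF_Task 4=2) = 16; EF_Task 8 = 16+11 = 27
ES_Task 9 = max(EF_Task 1=7, EF_Task 4=2) = 7; EF_Task 9 = 7+14 = 21
ES_Task 10 = max(EF_Task 5=7, EF_Task 6=21, EF_Task 7=6, EF_Task 8=27, EF_Task 9=21) = 27; EF_Task 10 = 27+9 = 36
Expected project duration μ = 36 weeks. Critical path: Task 3 → Task 8 → Task 10.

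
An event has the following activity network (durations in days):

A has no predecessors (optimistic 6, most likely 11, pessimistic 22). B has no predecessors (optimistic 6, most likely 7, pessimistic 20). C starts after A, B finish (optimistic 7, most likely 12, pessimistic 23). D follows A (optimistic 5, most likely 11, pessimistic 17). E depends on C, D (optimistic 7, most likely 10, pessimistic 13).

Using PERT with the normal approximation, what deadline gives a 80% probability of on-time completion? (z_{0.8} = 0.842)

38.3 days

te_A = (6 + 4·11 + 22)/6 = 72/6 = 12; σ²_A = ((22−6)/6)² = 7.111
te_B = (6 + 4·7 + 20)/6 = 54/6 = 9; σ²_B = ((20−6)/6)² = 5.444
te_C = (7 + 4·12 + 23)/6 = 78/6 = 13; σ²_C = ((23−7)/6)² = 7.111
te_D = (5 + 4·11 + 17)/6 = 66/6 = 11; σ²_D = ((17−5)/6)² = 4.000
te_E = (7 + 4·10 + 13)/6 = 60/6 = 10; σ²_E = ((13−7)/6)² = 1.000

Forward pass:
ES_A = 0; EF_A = 12
ES_B = 0; EF_B = 9
ES_C = max(EF_A=12, EF_B=9) = 12; EF_C = 12+13 = 25
ES_D = 12; EF_D = 12+11 = 23
ES_E = max(EF_C=25, EF_D=23) = 25; EF_E = 25+10 = 35
Expected project duration μ = 35 days. Critical path: A → C → E.

Variance along critical path = 7.111 + 7.111 + 1.000 = 15.222; σ = 3.902 days.
D = μ + z·σ = 35 + 0.842·3.902 = 38.3 days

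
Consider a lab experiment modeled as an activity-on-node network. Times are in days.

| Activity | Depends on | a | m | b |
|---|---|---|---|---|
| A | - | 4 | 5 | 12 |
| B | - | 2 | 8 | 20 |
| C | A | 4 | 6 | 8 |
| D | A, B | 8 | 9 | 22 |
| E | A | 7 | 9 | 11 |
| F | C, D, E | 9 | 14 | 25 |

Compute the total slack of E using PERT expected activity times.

te_A = (4 + 4·5 + 12)/6 = 36/6 = 6
te_B = (2 + 4·8 + 20)/6 = 54/6 = 9
te_C = (4 + 4·6 + 8)/6 = 36/6 = 6
te_D = (8 + 4·9 + 22)/6 = 66/6 = 11
te_E = (7 + 4·9 + 11)/6 = 54/6 = 9
te_F = (9 + 4·14 + 25)/6 = 90/6 = 15

Forward pass:
ES_A = 0; EF_A = 6
ES_B = 0; EF_B = 9
ES_C = 6; EF_C = 6+6 = 12
ES_D = max(EF_A=6, EF_B=9) = 9; EF_D = 9+11 = 20
ES_E = 6; EF_E = 6+9 = 15
ES_F = max(EF_C=12, EF_D=20, EF_E=15) = 20; EF_F = 20+15 = 35
Expected project duration μ = 35 days. Critical path: B → D → F.

Backward pass:
LF_F = 35; LS_F = 35−15 = 20
LF_E = LS_F = 20; LS_E = 20−9 = 11
LF_D = LS_F = 20; LS_D = 20−11 = 9
LF_C = LS_F = 20; LS_C = 20−6 = 14
LF_B = LS_D = 9; LS_B = 9−9 = 0
LF_A = min(LS_C=14, LS_D=9, LS_E=11) = 9; LS_A = 9−6 = 3
Slack_E = LS_E − ES_E = 11 − 6 = 5

5 days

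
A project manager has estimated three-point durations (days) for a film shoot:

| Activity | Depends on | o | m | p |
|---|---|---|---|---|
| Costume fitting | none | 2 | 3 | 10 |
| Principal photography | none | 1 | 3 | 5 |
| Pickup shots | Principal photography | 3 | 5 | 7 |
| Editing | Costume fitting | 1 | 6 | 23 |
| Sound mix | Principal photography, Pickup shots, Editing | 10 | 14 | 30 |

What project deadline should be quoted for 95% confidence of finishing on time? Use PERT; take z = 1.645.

te_Costume fitting = (2 + 4·3 + 10)/6 = 24/6 = 4; σ²_Costume fitting = ((10−2)/6)² = 1.778
te_Principal photography = (1 + 4·3 + 5)/6 = 18/6 = 3; σ²_Principal photography = ((5−1)/6)² = 0.444
te_Pickup shots = (3 + 4·5 + 7)/6 = 30/6 = 5; σ²_Pickup shots = ((7−3)/6)² = 0.444
te_Editing = (1 + 4·6 + 23)/6 = 48/6 = 8; σ²_Editing = ((23−1)/6)² = 13.444
te_Sound mix = (10 + 4·14 + 30)/6 = 96/6 = 16; σ²_Sound mix = ((30−10)/6)² = 11.111

Forward pass:
ES_Costume fitting = 0; EF_Costume fitting = 4
ES_Principal photography = 0; EF_Principal photography = 3
ES_Pickup shots = 3; EF_Pickup shots = 3+5 = 8
ES_Editing = 4; EF_Editing = 4+8 = 12
ES_Sound mix = max(EF_Principal photography=3, EF_Pickup shots=8, EF_Editing=12) = 12; EF_Sound mix = 12+16 = 28
Expected project duration μ = 28 days. Critical path: Costume fitting → Editing → Sound mix.

Variance along critical path = 1.778 + 13.444 + 11.111 = 26.333; σ = 5.132 days.
D = μ + z·σ = 28 + 1.645·5.132 = 36.4 days

36.4 days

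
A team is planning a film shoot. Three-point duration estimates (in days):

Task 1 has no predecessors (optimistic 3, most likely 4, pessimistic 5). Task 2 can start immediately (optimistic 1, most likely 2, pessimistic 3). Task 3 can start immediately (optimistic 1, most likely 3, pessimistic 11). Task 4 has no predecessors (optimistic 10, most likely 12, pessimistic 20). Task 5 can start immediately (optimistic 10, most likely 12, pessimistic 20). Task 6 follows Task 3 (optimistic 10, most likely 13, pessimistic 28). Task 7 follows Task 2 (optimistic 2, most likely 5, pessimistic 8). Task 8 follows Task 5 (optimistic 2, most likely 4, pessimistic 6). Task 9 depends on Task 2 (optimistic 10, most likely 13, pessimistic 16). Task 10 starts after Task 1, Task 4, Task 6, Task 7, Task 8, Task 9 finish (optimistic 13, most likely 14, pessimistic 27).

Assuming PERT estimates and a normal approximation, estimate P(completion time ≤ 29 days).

te_Task 1 = (3 + 4·4 + 5)/6 = 24/6 = 4; σ²_Task 1 = ((5−3)/6)² = 0.111
te_Task 2 = (1 + 4·2 + 3)/6 = 12/6 = 2; σ²_Task 2 = ((3−1)/6)² = 0.111
te_Task 3 = (1 + 4·3 + 11)/6 = 24/6 = 4; σ²_Task 3 = ((11−1)/6)² = 2.778
te_Task 4 = (10 + 4·12 + 20)/6 = 78/6 = 13; σ²_Task 4 = ((20−10)/6)² = 2.778
te_Task 5 = (10 + 4·12 + 20)/6 = 78/6 = 13; σ²_Task 5 = ((20−10)/6)² = 2.778
te_Task 6 = (10 + 4·13 + 28)/6 = 90/6 = 15; σ²_Task 6 = ((28−10)/6)² = 9.000
te_Task 7 = (2 + 4·5 + 8)/6 = 30/6 = 5; σ²_Task 7 = ((8−2)/6)² = 1.000
te_Task 8 = (2 + 4·4 + 6)/6 = 24/6 = 4; σ²_Task 8 = ((6−2)/6)² = 0.444
te_Task 9 = (10 + 4·13 + 16)/6 = 78/6 = 13; σ²_Task 9 = ((16−10)/6)² = 1.000
te_Task 10 = (13 + 4·14 + 27)/6 = 96/6 = 16; σ²_Task 10 = ((27−13)/6)² = 5.444

Forward pass:
ES_Task 1 = 0; EF_Task 1 = 4
ES_Task 2 = 0; EF_Task 2 = 2
ES_Task 3 = 0; EF_Task 3 = 4
ES_Task 4 = 0; EF_Task 4 = 13
ES_Task 5 = 0; EF_Task 5 = 13
ES_Task 6 = 4; EF_Task 6 = 4+15 = 19
ES_Task 7 = 2; EF_Task 7 = 2+5 = 7
ES_Task 8 = 13; EF_Task 8 = 13+4 = 17
ES_Task 9 = 2; EF_Task 9 = 2+13 = 15
ES_Task 10 = max(EF_Task 1=4, EF_Task 4=13, EF_Task 6=19, EF_Task 7=7, EF_Task 8=17, EF_Task 9=15) = 19; EF_Task 10 = 19+16 = 35
Expected project duration μ = 35 days. Critical path: Task 3 → Task 6 → Task 10.

Variance along critical path = 2.778 + 9.000 + 5.444 = 17.222; σ = √17.222 = 4.150 days.
Z = (29 − 35) / 4.150 = -1.446
P(T ≤ 29) = Φ(-1.446) ≈ 0.074

0.074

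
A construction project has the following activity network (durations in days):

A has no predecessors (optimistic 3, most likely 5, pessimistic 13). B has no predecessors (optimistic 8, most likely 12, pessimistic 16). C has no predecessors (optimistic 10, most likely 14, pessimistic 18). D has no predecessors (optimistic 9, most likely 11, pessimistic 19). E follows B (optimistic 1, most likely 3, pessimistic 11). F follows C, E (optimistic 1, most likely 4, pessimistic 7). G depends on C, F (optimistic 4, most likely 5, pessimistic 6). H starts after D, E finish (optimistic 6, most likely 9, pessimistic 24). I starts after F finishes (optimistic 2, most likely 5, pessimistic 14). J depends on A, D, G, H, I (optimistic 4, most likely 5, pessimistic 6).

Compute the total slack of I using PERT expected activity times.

te_A = (3 + 4·5 + 13)/6 = 36/6 = 6
te_B = (8 + 4·12 + 16)/6 = 72/6 = 12
te_C = (10 + 4·14 + 18)/6 = 84/6 = 14
te_D = (9 + 4·11 + 19)/6 = 72/6 = 12
te_E = (1 + 4·3 + 11)/6 = 24/6 = 4
te_F = (1 + 4·4 + 7)/6 = 24/6 = 4
te_G = (4 + 4·5 + 6)/6 = 30/6 = 5
te_H = (6 + 4·9 + 24)/6 = 66/6 = 11
te_I = (2 + 4·5 + 14)/6 = 36/6 = 6
te_J = (4 + 4·5 + 6)/6 = 30/6 = 5

Forward pass:
ES_A = 0; EF_A = 6
ES_B = 0; EF_B = 12
ES_C = 0; EF_C = 14
ES_D = 0; EF_D = 12
ES_E = 12; EF_E = 12+4 = 16
ES_F = max(EF_C=14, EF_E=16) = 16; EF_F = 16+4 = 20
ES_G = max(EF_C=14, EF_F=20) = 20; EF_G = 20+5 = 25
ES_H = max(EF_D=12, EF_E=16) = 16; EF_H = 16+11 = 27
ES_I = 20; EF_I = 20+6 = 26
ES_J = max(EF_A=6, EF_D=12, EF_G=25, EF_H=27, EF_I=26) = 27; EF_J = 27+5 = 32
Expected project duration μ = 32 days. Critical path: B → E → H → J.

Backward pass:
LF_J = 32; LS_J = 32−5 = 27
LF_I = LS_J = 27; LS_I = 27−6 = 21
LF_H = LS_J = 27; LS_H = 27−11 = 16
LF_G = LS_J = 27; LS_G = 27−5 = 22
LF_F = min(LS_G=22, LS_I=21) = 21; LS_F = 21−4 = 17
LF_E = min(LS_F=17, LS_H=16) = 16; LS_E = 16−4 = 12
LF_D = min(LS_H=16, LS_J=27) = 16; LS_D = 16−12 = 4
LF_C = min(LS_F=17, LS_G=22) = 17; LS_C = 17−14 = 3
LF_B = LS_E = 12; LS_B = 12−12 = 0
LF_A = LS_J = 27; LS_A = 27−6 = 21
Slack_I = LS_I − ES_I = 21 − 20 = 1

1 days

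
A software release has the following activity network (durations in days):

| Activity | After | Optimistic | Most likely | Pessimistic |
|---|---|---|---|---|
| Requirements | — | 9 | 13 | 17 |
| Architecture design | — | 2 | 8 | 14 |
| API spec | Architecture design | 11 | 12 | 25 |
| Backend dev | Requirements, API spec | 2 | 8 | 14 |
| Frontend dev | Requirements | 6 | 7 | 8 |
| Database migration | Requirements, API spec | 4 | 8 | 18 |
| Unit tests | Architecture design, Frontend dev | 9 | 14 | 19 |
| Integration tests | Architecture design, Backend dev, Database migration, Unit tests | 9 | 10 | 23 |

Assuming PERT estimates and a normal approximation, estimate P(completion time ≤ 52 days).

0.970

te_Requirements = (9 + 4·13 + 17)/6 = 78/6 = 13; σ²_Requirements = ((17−9)/6)² = 1.778
te_Architecture design = (2 + 4·8 + 14)/6 = 48/6 = 8; σ²_Architecture design = ((14−2)/6)² = 4.000
te_API spec = (11 + 4·12 + 25)/6 = 84/6 = 14; σ²_API spec = ((25−11)/6)² = 5.444
te_Backend dev = (2 + 4·8 + 14)/6 = 48/6 = 8; σ²_Backend dev = ((14−2)/6)² = 4.000
te_Frontend dev = (6 + 4·7 + 8)/6 = 42/6 = 7; σ²_Frontend dev = ((8−6)/6)² = 0.111
te_Database migration = (4 + 4·8 + 18)/6 = 54/6 = 9; σ²_Database migration = ((18−4)/6)² = 5.444
te_Unit tests = (9 + 4·14 + 19)/6 = 84/6 = 14; σ²_Unit tests = ((19−9)/6)² = 2.778
te_Integration tests = (9 + 4·10 + 23)/6 = 72/6 = 12; σ²_Integration tests = ((23−9)/6)² = 5.444

Forward pass:
ES_Requirements = 0; EF_Requirements = 13
ES_Architecture design = 0; EF_Architecture design = 8
ES_API spec = 8; EF_API spec = 8+14 = 22
ES_Backend dev = max(EF_Requirements=13, EF_API spec=22) = 22; EF_Backend dev = 22+8 = 30
ES_Frontend dev = 13; EF_Frontend dev = 13+7 = 20
ES_Database migration = max(EF_Requirements=13, EF_API spec=22) = 22; EF_Database migration = 22+9 = 31
ES_Unit tests = max(EF_Architecture design=8, EF_Frontend dev=20) = 20; EF_Unit tests = 20+14 = 34
ES_Integration tests = max(EF_Architecture design=8, EF_Backend dev=30, EF_Database migration=31, EF_Unit tests=34) = 34; EF_Integration tests = 34+12 = 46
Expected project duration μ = 46 days. Critical path: Requirements → Frontend dev → Unit tests → Integration tests.

Variance along critical path = 1.778 + 0.111 + 2.778 + 5.444 = 10.111; σ = √10.111 = 3.180 days.
Z = (52 − 46) / 3.180 = 1.887
P(T ≤ 52) = Φ(1.887) ≈ 0.970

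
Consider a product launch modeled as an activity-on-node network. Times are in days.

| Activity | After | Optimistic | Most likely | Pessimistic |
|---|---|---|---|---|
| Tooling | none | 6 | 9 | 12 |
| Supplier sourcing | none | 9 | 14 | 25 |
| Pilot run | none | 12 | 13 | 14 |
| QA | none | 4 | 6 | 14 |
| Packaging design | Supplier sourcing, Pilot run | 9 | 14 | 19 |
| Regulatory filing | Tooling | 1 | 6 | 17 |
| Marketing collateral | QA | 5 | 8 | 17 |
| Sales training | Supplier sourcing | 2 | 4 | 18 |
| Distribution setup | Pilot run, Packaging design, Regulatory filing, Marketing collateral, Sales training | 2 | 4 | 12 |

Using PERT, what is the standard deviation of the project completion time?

te_Tooling = (6 + 4·9 + 12)/6 = 54/6 = 9; σ²_Tooling = ((12−6)/6)² = 1.000
te_Supplier sourcing = (9 + 4·14 + 25)/6 = 90/6 = 15; σ²_Supplier sourcing = ((25−9)/6)² = 7.111
te_Pilot run = (12 + 4·13 + 14)/6 = 78/6 = 13; σ²_Pilot run = ((14−12)/6)² = 0.111
te_QA = (4 + 4·6 + 14)/6 = 42/6 = 7; σ²_QA = ((14−4)/6)² = 2.778
te_Packaging design = (9 + 4·14 + 19)/6 = 84/6 = 14; σ²_Packaging design = ((19−9)/6)² = 2.778
te_Regulatory filing = (1 + 4·6 + 17)/6 = 42/6 = 7; σ²_Regulatory filing = ((17−1)/6)² = 7.111
te_Marketing collateral = (5 + 4·8 + 17)/6 = 54/6 = 9; σ²_Marketing collateral = ((17−5)/6)² = 4.000
te_Sales training = (2 + 4·4 + 18)/6 = 36/6 = 6; σ²_Sales training = ((18−2)/6)² = 7.111
te_Distribution setup = (2 + 4·4 + 12)/6 = 30/6 = 5; σ²_Distribution setup = ((12−2)/6)² = 2.778

Forward pass:
ES_Tooling = 0; EF_Tooling = 9
ES_Supplier sourcing = 0; EF_Supplier sourcing = 15
ES_Pilot run = 0; EF_Pilot run = 13
ES_QA = 0; EF_QA = 7
ES_Packaging design = max(EF_Supplier sourcing=15, EF_Pilot run=13) = 15; EF_Packaging design = 15+14 = 29
ES_Regulatory filing = 9; EF_Regulatory filing = 9+7 = 16
ES_Marketing collateral = 7; EF_Marketing collateral = 7+9 = 16
ES_Sales training = 15; EF_Sales training = 15+6 = 21
ES_Distribution setup = max(EF_Pilot run=13, EF_Packaging design=29, EF_Regulatory filing=16, EF_Marketing collateral=16, EF_Sales training=21) = 29; EF_Distribution setup = 29+5 = 34
Expected project duration μ = 34 days. Critical path: Supplier sourcing → Packaging design → Distribution setup.

Variance along critical path = 7.111 + 2.778 + 2.778 = 12.667
σ = √12.667 = 3.559 days

3.56 days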